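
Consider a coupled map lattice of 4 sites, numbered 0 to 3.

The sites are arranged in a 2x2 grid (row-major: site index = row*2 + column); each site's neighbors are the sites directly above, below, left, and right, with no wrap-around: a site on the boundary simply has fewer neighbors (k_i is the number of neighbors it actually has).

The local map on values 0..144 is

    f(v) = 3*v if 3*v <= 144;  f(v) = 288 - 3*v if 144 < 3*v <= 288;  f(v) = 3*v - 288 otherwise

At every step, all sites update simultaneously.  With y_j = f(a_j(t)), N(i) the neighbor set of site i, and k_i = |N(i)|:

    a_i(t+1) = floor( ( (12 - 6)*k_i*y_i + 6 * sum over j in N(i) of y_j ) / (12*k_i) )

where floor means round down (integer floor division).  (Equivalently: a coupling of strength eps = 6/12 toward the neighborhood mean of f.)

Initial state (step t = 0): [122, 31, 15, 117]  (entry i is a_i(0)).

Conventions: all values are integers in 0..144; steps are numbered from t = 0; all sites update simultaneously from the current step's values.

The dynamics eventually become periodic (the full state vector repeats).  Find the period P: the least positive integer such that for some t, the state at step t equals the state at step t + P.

Answer: 8
Key observation: The state at step 10, [135, 135, 135, 135], reappears at step 18 — and no state repeats earlier — so the cycle the system enters has period 8.

Derivation:
t=0: [122, 31, 15, 117]
t=1: [73, 81, 57, 66]
t=2: [75, 62, 98, 85]
t=3: [58, 75, 27, 43]
t=4: [93, 92, 101, 100]
t=5: [11, 11, 12, 12]
t=6: [33, 33, 35, 35]
t=7: [100, 100, 103, 103]
t=8: [14, 14, 18, 18]
t=9: [45, 45, 51, 51]
t=10: [135, 135, 135, 135]
t=11: [117, 117, 117, 117]
t=12: [63, 63, 63, 63]
t=13: [99, 99, 99, 99]
t=14: [9, 9, 9, 9]
t=15: [27, 27, 27, 27]
t=16: [81, 81, 81, 81]
t=17: [45, 45, 45, 45]
t=18: [135, 135, 135, 135]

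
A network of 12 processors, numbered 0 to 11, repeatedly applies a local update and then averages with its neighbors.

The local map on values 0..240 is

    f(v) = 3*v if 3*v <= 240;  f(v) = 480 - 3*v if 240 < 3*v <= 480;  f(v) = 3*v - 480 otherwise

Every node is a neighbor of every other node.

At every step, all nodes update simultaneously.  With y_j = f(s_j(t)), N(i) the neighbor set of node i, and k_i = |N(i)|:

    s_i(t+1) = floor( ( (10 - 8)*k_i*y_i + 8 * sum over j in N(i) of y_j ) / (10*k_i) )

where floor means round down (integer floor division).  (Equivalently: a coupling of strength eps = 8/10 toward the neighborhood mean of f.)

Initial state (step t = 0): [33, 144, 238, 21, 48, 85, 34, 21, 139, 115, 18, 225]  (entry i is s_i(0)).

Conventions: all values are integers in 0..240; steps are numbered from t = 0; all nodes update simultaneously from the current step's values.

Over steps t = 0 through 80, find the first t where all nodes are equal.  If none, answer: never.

Answer: 6
Key observation: Synchronization is absorbing here: once all nodes are equal they stay equal, and step 6 is the first all-equal step.

Derivation:
t=0: [33, 144, 238, 21, 48, 85, 34, 21, 139, 115, 18, 225]  (not all equal)
t=1: [116, 109, 133, 111, 121, 132, 116, 111, 111, 120, 110, 128]  (not all equal)
t=2: [126, 129, 119, 128, 124, 120, 126, 128, 128, 124, 128, 121]  (not all equal)
t=3: [104, 103, 107, 103, 105, 106, 104, 103, 103, 105, 103, 106]  (not all equal)
t=4: [167, 167, 165, 167, 166, 166, 167, 167, 167, 166, 167, 166]  (not all equal)
t=5: [19, 19, 18, 19, 19, 19, 19, 19, 19, 19, 19, 19]  (not all equal)
t=6: [56, 56, 56, 56, 56, 56, 56, 56, 56, 56, 56, 56]  (all equal)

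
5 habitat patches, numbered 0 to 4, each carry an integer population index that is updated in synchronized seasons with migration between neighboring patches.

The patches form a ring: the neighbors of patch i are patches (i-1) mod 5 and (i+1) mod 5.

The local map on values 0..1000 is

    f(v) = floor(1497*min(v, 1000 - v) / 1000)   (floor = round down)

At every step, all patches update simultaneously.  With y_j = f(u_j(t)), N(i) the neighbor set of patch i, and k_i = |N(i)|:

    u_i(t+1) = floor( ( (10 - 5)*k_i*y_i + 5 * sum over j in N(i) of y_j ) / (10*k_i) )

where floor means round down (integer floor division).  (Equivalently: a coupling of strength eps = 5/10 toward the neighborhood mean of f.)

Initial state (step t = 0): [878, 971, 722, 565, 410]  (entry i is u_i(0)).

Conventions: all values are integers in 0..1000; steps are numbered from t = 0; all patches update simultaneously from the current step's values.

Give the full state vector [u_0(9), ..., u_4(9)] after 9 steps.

Answer: [721, 729, 730, 724, 716]

Derivation:
t=0: [878, 971, 722, 565, 410]
t=1: [255, 171, 381, 582, 514]
t=2: [436, 365, 505, 636, 615]
t=3: [606, 621, 643, 601, 587]
t=4: [590, 564, 558, 586, 605]
t=5: [617, 644, 648, 622, 603]
t=6: [568, 540, 537, 562, 581]
t=7: [651, 678, 682, 657, 638]
t=8: [516, 490, 486, 510, 529]
t=9: [721, 729, 730, 724, 716]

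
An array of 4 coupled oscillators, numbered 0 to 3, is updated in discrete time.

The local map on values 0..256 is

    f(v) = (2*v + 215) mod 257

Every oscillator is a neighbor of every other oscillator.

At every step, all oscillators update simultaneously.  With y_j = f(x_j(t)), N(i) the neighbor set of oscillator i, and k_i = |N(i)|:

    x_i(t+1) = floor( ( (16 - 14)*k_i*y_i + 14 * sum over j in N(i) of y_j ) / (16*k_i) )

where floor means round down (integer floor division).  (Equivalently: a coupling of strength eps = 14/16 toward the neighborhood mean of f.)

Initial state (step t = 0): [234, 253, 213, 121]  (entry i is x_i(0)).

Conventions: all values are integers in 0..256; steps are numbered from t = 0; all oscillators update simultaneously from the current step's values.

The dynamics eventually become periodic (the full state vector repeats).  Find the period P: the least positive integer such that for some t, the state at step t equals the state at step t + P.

Simulating step by step:
t=0: [234, 253, 213, 121]
t=1: [176, 170, 183, 171]
t=2: [50, 52, 48, 52]
t=3: [59, 58, 59, 58]
t=4: [74, 75, 74, 75]
t=5: [107, 106, 107, 106]
t=6: [170, 171, 170, 171]
t=7: [42, 41, 42, 41]
t=8: [40, 41, 40, 41]
t=9: [39, 38, 39, 38]
t=10: [34, 35, 34, 35]
t=11: [27, 26, 27, 26]
t=12: [10, 11, 10, 11]
t=13: [236, 235, 236, 235]
t=14: [171, 172, 171, 172]
t=15: [44, 43, 44, 43]
t=16: [44, 45, 44, 45]
t=17: [47, 46, 47, 46]
t=18: [50, 51, 50, 51]
t=19: [59, 58, 59, 58]

Answer: 16
Key observation: The state at step 3, [59, 58, 59, 58], reappears at step 19 — and no state repeats earlier — so the cycle the system enters has period 16.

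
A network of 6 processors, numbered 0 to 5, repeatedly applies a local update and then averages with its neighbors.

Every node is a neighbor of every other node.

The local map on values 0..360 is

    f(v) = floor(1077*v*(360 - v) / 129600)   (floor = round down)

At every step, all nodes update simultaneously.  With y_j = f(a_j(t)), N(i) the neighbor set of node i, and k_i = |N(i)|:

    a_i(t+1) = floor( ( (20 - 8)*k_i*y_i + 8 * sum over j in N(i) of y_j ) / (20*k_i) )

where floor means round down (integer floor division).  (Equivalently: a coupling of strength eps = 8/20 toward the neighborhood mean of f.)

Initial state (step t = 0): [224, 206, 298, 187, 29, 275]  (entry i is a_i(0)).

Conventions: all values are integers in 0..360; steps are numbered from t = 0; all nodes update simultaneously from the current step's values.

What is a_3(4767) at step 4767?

Answer: a_3(4767) = 228
Key observation: The state at step 10, [250, 250, 250, 250, 250, 250], reappears at step 12: the system is in a cycle of period 2 from step 10 on.  Therefore the state at step 4767 equals the state at step 10 + ((4767 - 10) mod 2) = 11, which is [228, 228, 228, 228, 228, 228].

Derivation:
t=0: [224, 206, 298, 187, 29, 275]
t=1: [228, 233, 176, 236, 137, 197]
t=2: [252, 249, 261, 248, 253, 260]
t=3: [224, 226, 218, 226, 223, 219]
t=4: [253, 252, 255, 252, 253, 254]
t=5: [224, 225, 223, 225, 224, 223]
t=6: [252, 252, 252, 252, 252, 252]
t=7: [226, 226, 226, 226, 226, 226]
t=8: [251, 251, 251, 251, 251, 251]
t=9: [227, 227, 227, 227, 227, 227]
t=10: [250, 250, 250, 250, 250, 250]
t=11: [228, 228, 228, 228, 228, 228]
t=12: [250, 250, 250, 250, 250, 250]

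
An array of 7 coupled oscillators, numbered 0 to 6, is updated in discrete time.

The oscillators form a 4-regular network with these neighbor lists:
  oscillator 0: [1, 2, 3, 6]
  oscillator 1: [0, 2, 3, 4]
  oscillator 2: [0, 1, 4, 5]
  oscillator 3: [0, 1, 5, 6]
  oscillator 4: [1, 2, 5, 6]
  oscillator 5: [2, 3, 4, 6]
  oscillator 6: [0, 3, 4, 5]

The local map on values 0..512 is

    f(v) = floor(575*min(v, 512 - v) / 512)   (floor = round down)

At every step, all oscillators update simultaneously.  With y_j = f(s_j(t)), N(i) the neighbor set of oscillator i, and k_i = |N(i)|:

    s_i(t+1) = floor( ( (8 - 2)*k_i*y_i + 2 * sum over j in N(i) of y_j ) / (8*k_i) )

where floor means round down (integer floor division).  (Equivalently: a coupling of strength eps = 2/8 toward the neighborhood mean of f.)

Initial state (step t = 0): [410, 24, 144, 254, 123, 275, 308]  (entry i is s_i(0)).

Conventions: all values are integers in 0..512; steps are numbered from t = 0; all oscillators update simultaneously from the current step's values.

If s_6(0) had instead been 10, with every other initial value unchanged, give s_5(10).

Answer: s_5(10) = 272
Key observation: This trace re-runs the system from the modified initial state.

Derivation:
t=0: [410, 24, 144, 254, 123, 275, 10]
t=1: [115, 63, 154, 239, 132, 236, 58]
t=2: [132, 97, 167, 234, 146, 239, 99]
t=3: [152, 128, 183, 236, 164, 246, 135]
t=4: [175, 158, 202, 245, 186, 257, 169]
t=5: [201, 189, 223, 259, 210, 270, 202]
t=6: [229, 221, 246, 271, 236, 265, 232]
t=7: [258, 252, 272, 267, 265, 274, 261]
t=8: [283, 281, 271, 276, 276, 269, 279]
t=9: [258, 260, 268, 264, 265, 270, 261]
t=10: [283, 281, 275, 278, 277, 272, 280]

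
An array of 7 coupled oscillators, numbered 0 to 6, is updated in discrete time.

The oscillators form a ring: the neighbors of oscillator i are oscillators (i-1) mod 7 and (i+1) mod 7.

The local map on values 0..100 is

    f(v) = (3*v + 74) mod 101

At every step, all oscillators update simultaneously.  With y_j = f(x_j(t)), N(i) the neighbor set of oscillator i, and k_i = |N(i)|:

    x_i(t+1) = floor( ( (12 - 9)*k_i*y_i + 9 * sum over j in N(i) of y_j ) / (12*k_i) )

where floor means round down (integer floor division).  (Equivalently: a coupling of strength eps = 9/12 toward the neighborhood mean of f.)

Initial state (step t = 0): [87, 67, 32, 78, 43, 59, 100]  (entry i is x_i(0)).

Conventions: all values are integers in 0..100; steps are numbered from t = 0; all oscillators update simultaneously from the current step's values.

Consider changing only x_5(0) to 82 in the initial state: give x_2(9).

Answer: x_2(9) = 69
Key observation: This trace re-runs the system from the modified initial state.

Derivation:
t=0: [87, 67, 32, 78, 43, 82, 100]
t=1: [62, 56, 46, 27, 8, 31, 36]
t=2: [59, 35, 37, 54, 69, 83, 66]
t=3: [67, 69, 63, 69, 40, 60, 43]
t=4: [48, 70, 74, 77, 72, 48, 47]
t=5: [39, 61, 55, 68, 28, 41, 15]
t=6: [49, 61, 58, 54, 78, 52, 74]
t=7: [60, 38, 44, 27, 24, 44, 41]
t=8: [81, 42, 53, 31, 33, 53, 45]
t=9: [43, 41, 69, 55, 54, 37, 18]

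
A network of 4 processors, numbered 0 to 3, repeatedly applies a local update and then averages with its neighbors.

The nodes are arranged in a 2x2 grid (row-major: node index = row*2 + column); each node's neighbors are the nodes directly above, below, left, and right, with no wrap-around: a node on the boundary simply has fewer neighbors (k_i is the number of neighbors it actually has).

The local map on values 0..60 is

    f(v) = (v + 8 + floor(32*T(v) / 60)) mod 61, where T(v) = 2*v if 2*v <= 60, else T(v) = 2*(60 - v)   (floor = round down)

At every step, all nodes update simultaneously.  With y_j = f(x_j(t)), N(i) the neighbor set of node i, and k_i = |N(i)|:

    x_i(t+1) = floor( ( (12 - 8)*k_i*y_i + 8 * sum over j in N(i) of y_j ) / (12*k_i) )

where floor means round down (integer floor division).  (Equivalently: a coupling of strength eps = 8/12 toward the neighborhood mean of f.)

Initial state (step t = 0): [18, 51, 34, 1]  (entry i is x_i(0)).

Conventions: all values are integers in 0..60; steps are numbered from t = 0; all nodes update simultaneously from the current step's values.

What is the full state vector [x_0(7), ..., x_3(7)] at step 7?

Simulating step by step:
t=0: [18, 51, 34, 1]
t=1: [20, 20, 21, 8]
t=2: [49, 40, 41, 41]
t=3: [7, 7, 7, 8]
t=4: [22, 22, 22, 22]
t=5: [53, 53, 53, 53]
t=6: [7, 7, 7, 7]
t=7: [22, 22, 22, 22]

Answer: [22, 22, 22, 22]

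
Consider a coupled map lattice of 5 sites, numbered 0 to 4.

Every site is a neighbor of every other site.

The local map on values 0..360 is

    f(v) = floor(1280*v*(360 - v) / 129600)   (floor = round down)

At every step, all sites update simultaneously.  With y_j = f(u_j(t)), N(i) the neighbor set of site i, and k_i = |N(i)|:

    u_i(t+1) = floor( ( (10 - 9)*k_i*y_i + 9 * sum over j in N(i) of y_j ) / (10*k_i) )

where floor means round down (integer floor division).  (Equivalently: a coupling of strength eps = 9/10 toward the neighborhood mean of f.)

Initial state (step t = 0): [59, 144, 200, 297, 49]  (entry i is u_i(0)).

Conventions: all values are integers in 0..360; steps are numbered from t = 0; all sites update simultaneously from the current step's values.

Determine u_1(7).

Simulating step by step:
t=0: [59, 144, 200, 297, 49]
t=1: [232, 216, 215, 231, 235]
t=2: [298, 297, 297, 298, 299]
t=3: [182, 182, 182, 182, 182]
t=4: [319, 319, 319, 319, 319]
t=5: [129, 129, 129, 129, 129]
t=6: [294, 294, 294, 294, 294]
t=7: [191, 191, 191, 191, 191]

Answer: u_1(7) = 191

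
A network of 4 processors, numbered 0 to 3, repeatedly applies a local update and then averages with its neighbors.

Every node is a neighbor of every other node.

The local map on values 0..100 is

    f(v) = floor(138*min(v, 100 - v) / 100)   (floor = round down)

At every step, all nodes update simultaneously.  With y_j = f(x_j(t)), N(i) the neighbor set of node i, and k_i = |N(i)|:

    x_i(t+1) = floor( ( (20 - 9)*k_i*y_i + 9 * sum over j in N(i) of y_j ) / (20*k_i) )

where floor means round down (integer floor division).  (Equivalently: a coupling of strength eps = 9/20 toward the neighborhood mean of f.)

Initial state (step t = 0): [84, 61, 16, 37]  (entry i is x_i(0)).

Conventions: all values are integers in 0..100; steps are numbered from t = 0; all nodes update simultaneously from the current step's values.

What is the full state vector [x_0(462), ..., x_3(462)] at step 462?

Simulating step by step:
t=0: [84, 61, 16, 37]
t=1: [31, 43, 31, 42]
t=2: [46, 53, 46, 52]
t=3: [63, 64, 63, 64]
t=4: [50, 49, 50, 49]
t=5: [68, 67, 68, 67]
t=6: [44, 44, 44, 44]
t=7: [60, 60, 60, 60]
t=8: [55, 55, 55, 55]
t=9: [62, 62, 62, 62]
t=10: [52, 52, 52, 52]
t=11: [66, 66, 66, 66]
t=12: [46, 46, 46, 46]
t=13: [63, 63, 63, 63]
t=14: [51, 51, 51, 51]
t=15: [67, 67, 67, 67]
t=16: [45, 45, 45, 45]
t=17: [62, 62, 62, 62]

Answer: [51, 51, 51, 51]
Key observation: The state at step 9, [62, 62, 62, 62], reappears at step 17: the system is in a cycle of period 8 from step 9 on.  Therefore the state at step 462 equals the state at step 9 + ((462 - 9) mod 8) = 14, which is [51, 51, 51, 51].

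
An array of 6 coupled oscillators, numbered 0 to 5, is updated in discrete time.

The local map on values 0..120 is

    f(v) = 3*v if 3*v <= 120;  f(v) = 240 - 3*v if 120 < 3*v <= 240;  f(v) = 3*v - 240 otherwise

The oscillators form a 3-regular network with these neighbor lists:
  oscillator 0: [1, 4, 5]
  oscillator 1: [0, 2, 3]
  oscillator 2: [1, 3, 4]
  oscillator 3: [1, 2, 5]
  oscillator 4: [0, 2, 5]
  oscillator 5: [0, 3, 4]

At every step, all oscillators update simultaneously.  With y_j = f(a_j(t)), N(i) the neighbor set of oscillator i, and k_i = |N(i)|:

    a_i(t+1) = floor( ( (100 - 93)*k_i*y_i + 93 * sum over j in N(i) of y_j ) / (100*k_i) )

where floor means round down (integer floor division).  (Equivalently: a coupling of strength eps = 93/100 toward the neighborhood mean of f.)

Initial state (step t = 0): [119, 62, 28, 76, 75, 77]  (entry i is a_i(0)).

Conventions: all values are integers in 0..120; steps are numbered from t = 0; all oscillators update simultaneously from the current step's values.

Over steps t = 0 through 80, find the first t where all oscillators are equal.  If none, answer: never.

Answer: never
Key observation: The state at step 35 reappears at step 36 — the system is in a cycle of period 1 from step 35 on.  No step 0..36 is synchronized, and the cycle repeats forever, so no step up to 80 (or ever) has all oscillators equal.

Derivation:
t=0: [119, 62, 28, 76, 75, 77]  (not all equal)
t=1: [32, 69, 30, 46, 66, 45]  (not all equal)
t=2: [62, 91, 61, 77, 93, 81]  (not all equal)
t=3: [27, 39, 29, 29, 38, 31]  (not all equal)
t=4: [106, 87, 104, 98, 88, 93]  (not all equal)
t=5: [31, 64, 35, 44, 60, 51]  (not all equal)
t=6: [66, 98, 74, 81, 92, 87]  (not all equal)
t=7: [37, 23, 30, 29, 27, 26]  (not all equal)
t=8: [78, 94, 79, 79, 92, 91]  (not all equal)
t=9: [34, 6, 25, 24, 15, 16]  (not all equal)
t=10: [41, 78, 47, 48, 72, 71]  (not all equal)
t=11: [25, 97, 45, 47, 77, 75]  (not all equal)
t=12: [28, 90, 56, 59, 61, 57]  (not all equal)
t=13: [54, 69, 51, 57, 73, 68]  (not all equal)
t=14: [33, 74, 44, 53, 63, 54]  (not all equal)
t=15: [52, 90, 54, 68, 91, 77]  (not all equal)
t=16: [28, 63, 36, 38, 55, 48]  (not all equal)
t=17: [74, 98, 81, 87, 94, 91]  (not all equal)
t=18: [41, 16, 36, 29, 19, 27]  (not all equal)
t=19: [65, 100, 67, 79, 98, 86]  (not all equal)
t=20: [44, 31, 39, 36, 35, 32]  (not all equal)
t=21: [98, 109, 103, 102, 106, 106]  (not all equal)
t=22: [79, 64, 76, 77, 67, 66]  (not all equal)
t=23: [40, 10, 30, 32, 20, 18]  (not all equal)
t=24: [53, 96, 63, 60, 86, 89]  (not all equal)
t=25: [34, 62, 42, 43, 50, 51]  (not all equal)
t=26: [78, 105, 87, 86, 100, 100]  (not all equal)
t=27: [60, 19, 48, 49, 31, 30]  (not all equal)
t=28: [78, 81, 82, 81, 82, 82]  (not all equal)
t=29: [5, 4, 4, 4, 6, 5]  (not all equal)
t=30: [15, 12, 13, 12, 14, 15]  (not all equal)
t=31: [41, 39, 38, 39, 42, 41]  (not all equal)
t=32: [116, 116, 115, 116, 115, 116]  (not all equal)
t=33: [107, 107, 106, 107, 106, 107]  (not all equal)
t=34: [80, 80, 79, 80, 79, 80]  (not all equal)
t=35: [0, 0, 1, 0, 1, 0]  (not all equal)
t=36: [0, 0, 1, 0, 1, 0]  (not all equal)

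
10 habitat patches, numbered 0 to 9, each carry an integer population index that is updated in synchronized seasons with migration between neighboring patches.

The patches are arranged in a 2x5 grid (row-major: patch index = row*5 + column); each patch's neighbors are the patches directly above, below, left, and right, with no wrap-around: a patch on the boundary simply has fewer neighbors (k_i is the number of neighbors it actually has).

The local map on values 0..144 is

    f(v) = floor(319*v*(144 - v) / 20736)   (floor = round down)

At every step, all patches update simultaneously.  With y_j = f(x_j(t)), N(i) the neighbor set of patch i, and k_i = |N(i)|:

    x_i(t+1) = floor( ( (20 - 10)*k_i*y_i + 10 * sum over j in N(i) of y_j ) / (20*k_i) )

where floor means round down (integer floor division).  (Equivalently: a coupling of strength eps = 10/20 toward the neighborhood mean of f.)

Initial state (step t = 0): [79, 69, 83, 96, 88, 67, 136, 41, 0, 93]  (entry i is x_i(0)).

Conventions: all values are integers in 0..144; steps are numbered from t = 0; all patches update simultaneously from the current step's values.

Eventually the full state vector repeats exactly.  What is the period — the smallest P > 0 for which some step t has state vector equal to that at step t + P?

Simulating step by step:
t=0: [79, 69, 83, 96, 88, 67, 136, 41, 0, 93]
t=1: [78, 68, 74, 60, 73, 63, 45, 47, 34, 54]
t=2: [78, 77, 77, 74, 77, 75, 71, 69, 65, 71]
t=3: [79, 79, 79, 78, 79, 79, 79, 78, 78, 78]
t=4: [78, 78, 78, 78, 78, 78, 78, 78, 79, 78]
t=5: [79, 79, 79, 78, 79, 79, 79, 78, 78, 78]

Answer: 2
Key observation: The state at step 3, [79, 79, 79, 78, 79, 79, 79, 78, 78, 78], reappears at step 5 — and no state repeats earlier — so the cycle the system enters has period 2.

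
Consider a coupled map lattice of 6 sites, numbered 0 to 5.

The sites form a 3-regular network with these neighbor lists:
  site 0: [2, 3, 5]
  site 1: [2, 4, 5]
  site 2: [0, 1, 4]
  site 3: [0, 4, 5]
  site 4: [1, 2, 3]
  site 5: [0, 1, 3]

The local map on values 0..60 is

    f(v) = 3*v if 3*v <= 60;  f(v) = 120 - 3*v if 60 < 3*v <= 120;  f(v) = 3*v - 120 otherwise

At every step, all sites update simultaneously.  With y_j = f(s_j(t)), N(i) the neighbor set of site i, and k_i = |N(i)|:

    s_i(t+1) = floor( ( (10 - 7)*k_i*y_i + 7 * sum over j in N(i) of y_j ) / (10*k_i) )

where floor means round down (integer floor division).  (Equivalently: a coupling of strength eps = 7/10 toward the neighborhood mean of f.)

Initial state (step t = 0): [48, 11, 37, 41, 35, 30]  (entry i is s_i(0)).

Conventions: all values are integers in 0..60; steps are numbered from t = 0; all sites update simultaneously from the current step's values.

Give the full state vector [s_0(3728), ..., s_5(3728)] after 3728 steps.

Simulating step by step:
t=0: [48, 11, 37, 41, 35, 30]
t=1: [17, 22, 19, 17, 15, 23]
t=2: [52, 51, 52, 49, 51, 51]
t=3: [33, 33, 34, 31, 32, 32]
t=4: [22, 21, 20, 24, 22, 23]
t=5: [53, 55, 56, 51, 54, 52]
t=6: [39, 42, 43, 37, 42, 38]
t=7: [6, 6, 6, 6, 7, 6]
t=8: [18, 18, 18, 18, 18, 18]
t=9: [54, 54, 54, 54, 54, 54]
t=10: [42, 42, 42, 42, 42, 42]
t=11: [6, 6, 6, 6, 6, 6]
t=12: [18, 18, 18, 18, 18, 18]

Answer: [18, 18, 18, 18, 18, 18]
Key observation: The state at step 8, [18, 18, 18, 18, 18, 18], reappears at step 12: the system is in a cycle of period 4 from step 8 on.  Therefore the state at step 3728 equals the state at step 8 + ((3728 - 8) mod 4) = 8, which is [18, 18, 18, 18, 18, 18].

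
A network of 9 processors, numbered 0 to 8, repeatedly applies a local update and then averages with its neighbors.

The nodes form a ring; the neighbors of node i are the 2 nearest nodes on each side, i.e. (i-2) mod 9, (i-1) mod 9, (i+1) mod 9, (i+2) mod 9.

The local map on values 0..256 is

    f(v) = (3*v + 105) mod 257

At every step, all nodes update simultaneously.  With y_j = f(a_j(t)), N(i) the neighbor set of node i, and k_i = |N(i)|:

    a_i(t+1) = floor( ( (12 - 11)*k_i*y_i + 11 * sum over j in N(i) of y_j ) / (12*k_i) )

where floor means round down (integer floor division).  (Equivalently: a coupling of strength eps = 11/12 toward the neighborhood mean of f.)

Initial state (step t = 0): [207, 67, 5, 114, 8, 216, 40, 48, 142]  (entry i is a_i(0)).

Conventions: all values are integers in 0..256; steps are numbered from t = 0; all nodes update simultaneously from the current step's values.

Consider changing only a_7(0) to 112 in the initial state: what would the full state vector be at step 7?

Answer: [135, 119, 112, 140, 99, 45, 58, 69, 94]
Key observation: This trace re-runs the system from the modified initial state.

Derivation:
t=0: [207, 67, 5, 114, 8, 216, 40, 112, 142]
t=1: [102, 127, 142, 138, 188, 186, 149, 174, 154]
t=2: [107, 71, 125, 126, 60, 83, 110, 99, 126]
t=3: [164, 198, 129, 112, 168, 140, 128, 165, 145]
t=4: [128, 136, 144, 135, 159, 137, 69, 87, 136]
t=5: [166, 196, 187, 101, 81, 111, 104, 133, 170]
t=6: [163, 127, 129, 150, 155, 163, 155, 142, 163]
t=7: [135, 119, 112, 140, 99, 45, 58, 69, 94]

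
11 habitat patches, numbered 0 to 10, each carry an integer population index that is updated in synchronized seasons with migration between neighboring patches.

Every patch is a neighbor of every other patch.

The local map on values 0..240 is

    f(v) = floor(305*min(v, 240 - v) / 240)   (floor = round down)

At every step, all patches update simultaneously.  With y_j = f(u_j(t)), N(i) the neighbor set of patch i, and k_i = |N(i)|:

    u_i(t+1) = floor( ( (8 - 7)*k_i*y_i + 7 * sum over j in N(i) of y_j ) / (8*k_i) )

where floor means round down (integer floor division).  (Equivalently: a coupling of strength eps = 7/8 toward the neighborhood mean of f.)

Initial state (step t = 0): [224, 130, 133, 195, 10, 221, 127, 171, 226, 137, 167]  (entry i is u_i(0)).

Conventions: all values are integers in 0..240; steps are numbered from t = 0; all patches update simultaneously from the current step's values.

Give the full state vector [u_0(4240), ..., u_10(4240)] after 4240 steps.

Simulating step by step:
t=0: [224, 130, 133, 195, 10, 221, 127, 171, 226, 137, 167]
t=1: [75, 80, 79, 77, 75, 75, 80, 78, 75, 79, 78]
t=2: [97, 98, 97, 97, 97, 97, 98, 97, 97, 97, 97]
t=3: [123, 123, 123, 123, 123, 123, 123, 123, 123, 123, 123]
t=4: [148, 148, 148, 148, 148, 148, 148, 148, 148, 148, 148]
t=5: [116, 116, 116, 116, 116, 116, 116, 116, 116, 116, 116]
t=6: [147, 147, 147, 147, 147, 147, 147, 147, 147, 147, 147]
t=7: [118, 118, 118, 118, 118, 118, 118, 118, 118, 118, 118]
t=8: [149, 149, 149, 149, 149, 149, 149, 149, 149, 149, 149]
t=9: [115, 115, 115, 115, 115, 115, 115, 115, 115, 115, 115]
t=10: [146, 146, 146, 146, 146, 146, 146, 146, 146, 146, 146]
t=11: [119, 119, 119, 119, 119, 119, 119, 119, 119, 119, 119]
t=12: [151, 151, 151, 151, 151, 151, 151, 151, 151, 151, 151]
t=13: [113, 113, 113, 113, 113, 113, 113, 113, 113, 113, 113]
t=14: [143, 143, 143, 143, 143, 143, 143, 143, 143, 143, 143]
t=15: [123, 123, 123, 123, 123, 123, 123, 123, 123, 123, 123]

Answer: [148, 148, 148, 148, 148, 148, 148, 148, 148, 148, 148]
Key observation: The state at step 3, [123, 123, 123, 123, 123, 123, 123, 123, 123, 123, 123], reappears at step 15: the system is in a cycle of period 12 from step 3 on.  Therefore the state at step 4240 equals the state at step 3 + ((4240 - 3) mod 12) = 4, which is [148, 148, 148, 148, 148, 148, 148, 148, 148, 148, 148].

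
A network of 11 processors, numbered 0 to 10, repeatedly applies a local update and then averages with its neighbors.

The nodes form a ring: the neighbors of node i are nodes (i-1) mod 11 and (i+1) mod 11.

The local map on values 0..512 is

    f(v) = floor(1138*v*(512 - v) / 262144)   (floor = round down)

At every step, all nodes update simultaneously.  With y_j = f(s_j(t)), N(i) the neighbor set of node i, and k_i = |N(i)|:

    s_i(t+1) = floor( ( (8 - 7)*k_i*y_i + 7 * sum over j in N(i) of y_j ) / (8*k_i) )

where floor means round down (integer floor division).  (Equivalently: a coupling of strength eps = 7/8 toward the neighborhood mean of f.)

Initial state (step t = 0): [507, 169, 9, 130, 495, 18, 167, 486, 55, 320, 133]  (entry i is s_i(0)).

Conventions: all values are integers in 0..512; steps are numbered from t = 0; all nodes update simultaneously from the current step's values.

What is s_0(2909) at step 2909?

Simulating step by step:
t=0: [507, 169, 9, 130, 495, 18, 167, 486, 55, 320, 133]
t=1: [206, 44, 206, 50, 115, 129, 71, 163, 153, 176, 148]
t=2: [175, 250, 116, 218, 162, 172, 218, 193, 249, 238, 260]
t=3: [280, 234, 270, 229, 263, 260, 262, 279, 276, 283, 271]
t=4: [282, 282, 281, 283, 282, 284, 283, 282, 281, 282, 281]
t=5: [281, 281, 281, 281, 281, 281, 281, 281, 281, 281, 281]
t=6: [281, 281, 281, 281, 281, 281, 281, 281, 281, 281, 281]

Answer: s_0(2909) = 281
Key observation: The state at step 5, [281, 281, 281, 281, 281, 281, 281, 281, 281, 281, 281], reappears at step 6: the system is in a cycle of period 1 from step 5 on.  Therefore the state at step 2909 equals the state at step 5 + ((2909 - 5) mod 1) = 5, which is [281, 281, 281, 281, 281, 281, 281, 281, 281, 281, 281].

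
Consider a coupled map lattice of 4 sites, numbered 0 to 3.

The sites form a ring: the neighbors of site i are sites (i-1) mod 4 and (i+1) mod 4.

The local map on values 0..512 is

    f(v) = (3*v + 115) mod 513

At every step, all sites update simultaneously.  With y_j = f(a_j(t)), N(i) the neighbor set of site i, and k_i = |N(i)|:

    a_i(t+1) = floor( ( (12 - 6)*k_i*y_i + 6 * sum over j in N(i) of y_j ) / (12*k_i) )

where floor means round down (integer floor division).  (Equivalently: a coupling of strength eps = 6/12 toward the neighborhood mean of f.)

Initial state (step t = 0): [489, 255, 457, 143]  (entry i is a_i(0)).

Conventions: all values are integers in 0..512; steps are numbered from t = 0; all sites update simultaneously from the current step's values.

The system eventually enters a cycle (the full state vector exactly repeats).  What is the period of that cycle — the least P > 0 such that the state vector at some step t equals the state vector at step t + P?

Simulating step by step:
t=0: [489, 255, 457, 143]
t=1: [121, 309, 329, 141]
t=2: [249, 146, 48, 151]
t=3: [198, 172, 153, 179]
t=4: [162, 123, 94, 133]
t=5: [165, 363, 319, 121]
t=6: [212, 124, 187, 274]
t=7: [346, 343, 309, 312]
t=8: [99, 94, 43, 48]
t=9: [370, 362, 286, 293]
t=10: [263, 252, 394, 405]
t=11: [361, 344, 301, 317]
t=12: [126, 229, 292, 189]
t=13: [361, 387, 353, 327]
t=14: [166, 205, 154, 115]
t=15: [219, 149, 201, 271]
t=16: [245, 140, 218, 323]
t=17: [188, 159, 148, 177]
t=18: [136, 92, 76, 119]
t=19: [220, 283, 387, 324]
t=20: [259, 353, 253, 158]
t=21: [245, 259, 236, 223]
t=22: [331, 351, 317, 297]
t=23: [199, 101, 178, 277]
t=24: [312, 292, 280, 300]
t=25: [257, 355, 466, 367]
t=26: [272, 292, 329, 310]
t=27: [333, 362, 162, 133]
t=28: [88, 131, 88, 44]
t=29: [378, 443, 378, 313]
t=30: [223, 320, 223, 125]
t=31: [270, 160, 270, 380]
t=32: [283, 247, 283, 320]
t=33: [323, 397, 323, 250]
t=34: [187, 169, 187, 205]
t=35: [163, 136, 163, 190]
t=36: [91, 50, 91, 131]
t=37: [387, 326, 387, 448]
t=38: [250, 158, 250, 341]
t=39: [223, 214, 223, 232]
t=40: [271, 257, 271, 284]
t=41: [414, 394, 414, 434]
t=42: [331, 301, 331, 361]
t=43: [210, 293, 210, 127]
t=44: [360, 356, 360, 364]
t=45: [169, 163, 169, 175]
t=46: [109, 100, 109, 118]
t=47: [442, 428, 442, 455]
t=48: [414, 394, 414, 434]

Answer: 7
Key observation: The state at step 41, [414, 394, 414, 434], reappears at step 48 — and no state repeats earlier — so the cycle the system enters has period 7.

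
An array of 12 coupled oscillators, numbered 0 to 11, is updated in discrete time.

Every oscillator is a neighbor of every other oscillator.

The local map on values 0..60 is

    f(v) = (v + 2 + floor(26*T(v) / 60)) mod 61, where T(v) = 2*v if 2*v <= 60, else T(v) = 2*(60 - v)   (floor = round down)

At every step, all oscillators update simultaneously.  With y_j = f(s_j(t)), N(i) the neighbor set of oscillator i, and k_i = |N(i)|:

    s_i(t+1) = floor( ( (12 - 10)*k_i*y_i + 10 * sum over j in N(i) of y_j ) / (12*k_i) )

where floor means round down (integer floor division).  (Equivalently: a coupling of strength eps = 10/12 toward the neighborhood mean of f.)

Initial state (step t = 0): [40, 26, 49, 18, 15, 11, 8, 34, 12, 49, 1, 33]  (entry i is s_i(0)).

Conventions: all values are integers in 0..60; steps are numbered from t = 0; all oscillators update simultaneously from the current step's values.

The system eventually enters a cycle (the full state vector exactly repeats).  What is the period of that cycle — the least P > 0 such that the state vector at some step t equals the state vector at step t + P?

Simulating step by step:
t=0: [40, 26, 49, 18, 15, 11, 8, 34, 12, 49, 1, 33]
t=1: [41, 40, 41, 39, 38, 37, 37, 41, 38, 41, 36, 41]
t=2: [58, 58, 58, 58, 58, 58, 58, 58, 58, 58, 58, 58]
t=3: [0, 0, 0, 0, 0, 0, 0, 0, 0, 0, 0, 0]
t=4: [2, 2, 2, 2, 2, 2, 2, 2, 2, 2, 2, 2]
t=5: [5, 5, 5, 5, 5, 5, 5, 5, 5, 5, 5, 5]
t=6: [11, 11, 11, 11, 11, 11, 11, 11, 11, 11, 11, 11]
t=7: [22, 22, 22, 22, 22, 22, 22, 22, 22, 22, 22, 22]
t=8: [43, 43, 43, 43, 43, 43, 43, 43, 43, 43, 43, 43]
t=9: [59, 59, 59, 59, 59, 59, 59, 59, 59, 59, 59, 59]
t=10: [0, 0, 0, 0, 0, 0, 0, 0, 0, 0, 0, 0]

Answer: 7
Key observation: The state at step 3, [0, 0, 0, 0, 0, 0, 0, 0, 0, 0, 0, 0], reappears at step 10 — and no state repeats earlier — so the cycle the system enters has period 7.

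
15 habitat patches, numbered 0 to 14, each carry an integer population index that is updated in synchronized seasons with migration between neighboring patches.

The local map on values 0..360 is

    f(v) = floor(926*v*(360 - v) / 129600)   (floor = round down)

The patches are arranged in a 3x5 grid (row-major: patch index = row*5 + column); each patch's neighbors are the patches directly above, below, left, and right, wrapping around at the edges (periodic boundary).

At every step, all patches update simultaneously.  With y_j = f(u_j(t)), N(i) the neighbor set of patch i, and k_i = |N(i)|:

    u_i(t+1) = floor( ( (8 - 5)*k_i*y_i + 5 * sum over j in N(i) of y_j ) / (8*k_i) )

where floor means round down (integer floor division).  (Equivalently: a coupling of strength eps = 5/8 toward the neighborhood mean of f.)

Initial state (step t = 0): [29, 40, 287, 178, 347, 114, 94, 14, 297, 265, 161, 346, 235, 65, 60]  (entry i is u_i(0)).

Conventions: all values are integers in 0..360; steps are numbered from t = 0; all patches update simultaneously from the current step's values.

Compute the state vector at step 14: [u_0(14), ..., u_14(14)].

Answer: [220, 220, 220, 220, 220, 220, 220, 220, 220, 220, 220, 220, 220, 220, 220]

Derivation:
t=0: [29, 40, 287, 178, 347, 114, 94, 14, 297, 265, 161, 346, 235, 65, 60]
t=1: [111, 101, 144, 157, 106, 177, 122, 117, 140, 144, 152, 123, 133, 160, 138]
t=2: [204, 200, 213, 219, 207, 219, 207, 211, 220, 217, 217, 208, 215, 223, 217]
t=3: [224, 226, 223, 221, 223, 222, 224, 223, 220, 221, 222, 224, 222, 219, 221]
t=4: [217, 216, 217, 219, 218, 217, 217, 218, 219, 218, 217, 217, 218, 219, 218]
t=5: [221, 221, 221, 220, 220, 221, 221, 220, 220, 220, 221, 221, 220, 220, 220]
t=6: [219, 219, 219, 219, 219, 219, 219, 219, 220, 219, 219, 219, 219, 220, 219]
t=7: [220, 220, 220, 220, 220, 220, 220, 220, 220, 220, 220, 220, 220, 220, 220]
t=8: [220, 220, 220, 220, 220, 220, 220, 220, 220, 220, 220, 220, 220, 220, 220]
t=9: [220, 220, 220, 220, 220, 220, 220, 220, 220, 220, 220, 220, 220, 220, 220]
t=10: [220, 220, 220, 220, 220, 220, 220, 220, 220, 220, 220, 220, 220, 220, 220]
t=11: [220, 220, 220, 220, 220, 220, 220, 220, 220, 220, 220, 220, 220, 220, 220]
t=12: [220, 220, 220, 220, 220, 220, 220, 220, 220, 220, 220, 220, 220, 220, 220]
t=13: [220, 220, 220, 220, 220, 220, 220, 220, 220, 220, 220, 220, 220, 220, 220]
t=14: [220, 220, 220, 220, 220, 220, 220, 220, 220, 220, 220, 220, 220, 220, 220]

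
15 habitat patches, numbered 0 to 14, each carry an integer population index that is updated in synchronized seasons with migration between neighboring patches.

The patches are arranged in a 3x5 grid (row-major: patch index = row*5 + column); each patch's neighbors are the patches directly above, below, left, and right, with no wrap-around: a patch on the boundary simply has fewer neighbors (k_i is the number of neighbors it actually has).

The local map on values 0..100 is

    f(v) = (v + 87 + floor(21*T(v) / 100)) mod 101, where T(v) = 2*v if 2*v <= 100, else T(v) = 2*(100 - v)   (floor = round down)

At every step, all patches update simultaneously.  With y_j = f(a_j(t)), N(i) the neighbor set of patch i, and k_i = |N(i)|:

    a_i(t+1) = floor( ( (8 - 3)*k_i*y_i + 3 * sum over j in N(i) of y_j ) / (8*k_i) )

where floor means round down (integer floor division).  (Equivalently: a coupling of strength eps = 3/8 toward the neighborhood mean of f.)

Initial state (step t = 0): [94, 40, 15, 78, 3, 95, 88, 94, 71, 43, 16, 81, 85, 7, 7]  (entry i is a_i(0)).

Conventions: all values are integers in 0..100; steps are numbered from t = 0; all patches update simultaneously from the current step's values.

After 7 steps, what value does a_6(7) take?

Answer: a_6(7) = 65

Derivation:
t=0: [94, 40, 15, 78, 3, 95, 88, 94, 71, 43, 16, 81, 85, 7, 7]
t=1: [74, 47, 29, 66, 79, 73, 75, 73, 71, 61, 34, 66, 79, 90, 86]
t=2: [66, 53, 40, 62, 69, 65, 68, 66, 69, 66, 46, 63, 72, 77, 74]
t=3: [64, 58, 49, 61, 66, 63, 65, 64, 67, 67, 56, 63, 68, 70, 69]
t=4: [64, 61, 58, 62, 65, 63, 64, 64, 65, 66, 61, 64, 66, 67, 67]
t=5: [64, 63, 62, 63, 64, 64, 64, 64, 65, 65, 63, 64, 65, 65, 66]
t=6: [64, 64, 63, 64, 64, 64, 64, 64, 64, 65, 64, 64, 65, 65, 65]
t=7: [65, 64, 64, 64, 65, 65, 65, 64, 65, 65, 65, 65, 65, 65, 65]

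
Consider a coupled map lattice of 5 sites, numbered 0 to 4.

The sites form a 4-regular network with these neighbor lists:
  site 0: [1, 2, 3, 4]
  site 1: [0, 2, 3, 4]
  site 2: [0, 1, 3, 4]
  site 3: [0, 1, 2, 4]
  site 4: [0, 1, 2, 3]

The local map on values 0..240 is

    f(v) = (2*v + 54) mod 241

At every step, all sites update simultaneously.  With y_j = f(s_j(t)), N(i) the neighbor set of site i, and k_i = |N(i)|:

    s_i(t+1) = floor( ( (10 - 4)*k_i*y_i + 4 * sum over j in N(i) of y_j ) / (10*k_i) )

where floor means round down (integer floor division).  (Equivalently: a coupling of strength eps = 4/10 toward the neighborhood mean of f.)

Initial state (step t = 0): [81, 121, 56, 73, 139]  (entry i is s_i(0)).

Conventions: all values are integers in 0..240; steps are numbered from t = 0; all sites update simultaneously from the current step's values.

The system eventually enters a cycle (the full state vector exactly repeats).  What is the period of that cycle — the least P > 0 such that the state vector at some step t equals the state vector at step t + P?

Simulating step by step:
t=0: [81, 121, 56, 73, 139]
t=1: [180, 100, 155, 172, 118]
t=2: [138, 58, 113, 130, 76]
t=3: [102, 142, 77, 94, 160]
t=4: [54, 94, 149, 46, 112]
t=5: [126, 46, 101, 118, 64]
t=6: [78, 118, 53, 70, 136]
t=7: [174, 94, 149, 166, 112]
t=8: [126, 46, 101, 118, 64]

Answer: 3
Key observation: The state at step 5, [126, 46, 101, 118, 64], reappears at step 8 — and no state repeats earlier — so the cycle the system enters has period 3.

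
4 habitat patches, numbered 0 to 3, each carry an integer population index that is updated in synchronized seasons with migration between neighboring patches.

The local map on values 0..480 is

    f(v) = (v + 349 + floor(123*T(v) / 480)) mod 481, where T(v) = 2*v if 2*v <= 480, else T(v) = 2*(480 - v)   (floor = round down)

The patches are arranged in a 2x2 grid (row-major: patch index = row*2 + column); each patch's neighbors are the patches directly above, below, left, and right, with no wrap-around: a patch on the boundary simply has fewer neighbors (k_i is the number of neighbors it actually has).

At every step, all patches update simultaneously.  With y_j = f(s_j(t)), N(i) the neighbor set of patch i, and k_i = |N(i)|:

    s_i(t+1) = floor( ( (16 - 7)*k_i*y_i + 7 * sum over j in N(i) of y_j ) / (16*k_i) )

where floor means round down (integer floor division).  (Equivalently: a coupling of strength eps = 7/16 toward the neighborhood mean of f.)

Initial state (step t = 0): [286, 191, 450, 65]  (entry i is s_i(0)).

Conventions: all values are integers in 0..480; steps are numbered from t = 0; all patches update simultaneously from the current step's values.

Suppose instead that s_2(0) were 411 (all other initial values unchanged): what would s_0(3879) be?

Answer: s_0(3879) = 462
Key observation: The state at step 12, [250, 250, 250, 250], reappears at step 22: the system is in a cycle of period 10 from step 12 on.  Therefore the state at step 3879 equals the state at step 12 + ((3879 - 12) mod 10) = 19, which is [462, 462, 462, 462].

Derivation:
t=0: [286, 191, 411, 65]
t=1: [245, 240, 329, 354]
t=2: [241, 243, 267, 271]
t=3: [234, 234, 241, 242]
t=4: [223, 223, 228, 228]
t=5: [206, 206, 210, 210]
t=6: [180, 180, 183, 183]
t=7: [140, 140, 143, 143]
t=8: [80, 80, 82, 82]
t=9: [470, 470, 472, 472]
t=10: [343, 343, 343, 343]
t=11: [281, 281, 281, 281]
t=12: [250, 250, 250, 250]
t=13: [235, 235, 235, 235]
t=14: [223, 223, 223, 223]
t=15: [205, 205, 205, 205]
t=16: [178, 178, 178, 178]
t=17: [137, 137, 137, 137]
t=18: [75, 75, 75, 75]
t=19: [462, 462, 462, 462]
t=20: [339, 339, 339, 339]
t=21: [279, 279, 279, 279]
t=22: [250, 250, 250, 250]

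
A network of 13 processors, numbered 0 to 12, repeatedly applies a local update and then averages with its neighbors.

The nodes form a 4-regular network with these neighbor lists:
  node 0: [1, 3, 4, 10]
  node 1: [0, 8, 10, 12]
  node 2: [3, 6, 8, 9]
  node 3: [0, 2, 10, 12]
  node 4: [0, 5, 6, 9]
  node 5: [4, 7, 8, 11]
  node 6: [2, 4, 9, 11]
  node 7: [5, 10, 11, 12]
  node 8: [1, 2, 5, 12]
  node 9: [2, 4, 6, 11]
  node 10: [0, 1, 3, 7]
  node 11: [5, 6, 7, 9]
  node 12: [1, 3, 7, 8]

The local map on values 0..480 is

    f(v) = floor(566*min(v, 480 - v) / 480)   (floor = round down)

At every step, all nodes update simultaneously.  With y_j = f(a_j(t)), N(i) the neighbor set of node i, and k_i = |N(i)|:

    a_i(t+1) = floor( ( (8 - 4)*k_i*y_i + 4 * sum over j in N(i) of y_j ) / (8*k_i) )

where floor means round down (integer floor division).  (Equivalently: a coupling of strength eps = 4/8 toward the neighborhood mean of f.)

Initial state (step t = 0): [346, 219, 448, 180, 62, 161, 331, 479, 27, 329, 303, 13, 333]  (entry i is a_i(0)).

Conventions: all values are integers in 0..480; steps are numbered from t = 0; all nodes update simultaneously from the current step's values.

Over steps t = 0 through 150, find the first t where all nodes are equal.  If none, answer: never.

Simulating step by step:
t=0: [346, 219, 448, 180, 62, 161, 331, 479, 27, 329, 303, 13, 333]  (not all equal)
t=1: [172, 200, 93, 178, 124, 109, 125, 73, 97, 126, 182, 75, 149]  (not all equal)
t=2: [201, 205, 131, 192, 151, 118, 134, 118, 137, 135, 198, 107, 168]  (not all equal)
t=3: [228, 224, 165, 215, 175, 145, 156, 156, 172, 156, 221, 137, 194]  (not all equal)
t=4: [256, 251, 199, 245, 203, 179, 184, 193, 208, 184, 251, 170, 226]  (not all equal)
t=5: [264, 265, 236, 267, 232, 219, 219, 231, 245, 219, 264, 208, 260]  (not all equal)
t=6: [255, 257, 269, 256, 265, 262, 260, 263, 269, 260, 255, 253, 261]  (not all equal)
t=7: [263, 260, 252, 261, 256, 256, 257, 258, 252, 257, 263, 262, 257]  (not all equal)
t=8: [257, 259, 265, 259, 262, 263, 262, 260, 265, 262, 256, 259, 261]  (not all equal)
t=9: [261, 259, 254, 259, 257, 256, 256, 259, 254, 256, 262, 258, 258]  (not all equal)
t=10: [258, 260, 264, 260, 262, 263, 263, 260, 264, 263, 258, 262, 261]  (not all equal)
t=11: [260, 258, 254, 258, 256, 255, 255, 258, 255, 255, 260, 256, 257]  (not all equal)
t=12: [260, 261, 265, 261, 263, 264, 264, 261, 264, 264, 259, 264, 262]  (not all equal)
t=13: [258, 257, 254, 257, 255, 254, 254, 257, 254, 254, 259, 254, 257]  (not all equal)
t=14: [261, 262, 265, 262, 264, 265, 265, 262, 265, 265, 260, 265, 262]  (not all equal)
t=15: [257, 256, 253, 256, 254, 253, 253, 256, 254, 253, 258, 253, 256]  (not all equal)
t=16: [262, 263, 266, 263, 265, 266, 266, 264, 265, 266, 262, 266, 264]  (not all equal)
t=17: [256, 255, 252, 255, 253, 252, 252, 253, 253, 252, 256, 252, 254]  (not all equal)
t=18: [264, 265, 267, 265, 267, 267, 267, 266, 266, 267, 264, 267, 266]  (not all equal)
t=19: [253, 253, 251, 252, 251, 251, 251, 252, 251, 251, 253, 251, 252]  (not all equal)
t=20: [267, 267, 269, 268, 269, 269, 270, 268, 269, 270, 267, 269, 268]  (not all equal)
t=21: [250, 250, 247, 249, 248, 248, 247, 249, 248, 247, 250, 247, 249]  (not all equal)
t=22: [271, 271, 273, 272, 273, 273, 273, 272, 272, 273, 271, 273, 272]  (not all equal)
t=23: [245, 245, 244, 245, 244, 244, 244, 244, 244, 244, 245, 244, 245]  (not all equal)
t=24: [277, 277, 277, 277, 277, 278, 278, 277, 277, 278, 277, 278, 277]  (not all equal)
t=25: [239, 239, 238, 239, 238, 238, 238, 238, 238, 238, 239, 238, 239]  (not all equal)
t=26: [280, 280, 280, 280, 280, 280, 280, 280, 280, 280, 280, 280, 280]  (all equal)

Answer: 26
Key observation: Synchronization is absorbing here: once all nodes are equal they stay equal, and step 26 is the first all-equal step.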